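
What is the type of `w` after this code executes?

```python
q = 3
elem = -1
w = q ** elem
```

int ** negative int returns float

float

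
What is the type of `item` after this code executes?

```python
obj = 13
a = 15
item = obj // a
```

int // int returns int (13 // 15 = 0)

int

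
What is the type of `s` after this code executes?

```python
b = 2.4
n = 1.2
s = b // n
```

float // float returns float (floor division preserves float type)

float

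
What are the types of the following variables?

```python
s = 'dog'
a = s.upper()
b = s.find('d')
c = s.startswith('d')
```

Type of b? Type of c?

str.find() returns int; str.startswith() returns bool

int, bool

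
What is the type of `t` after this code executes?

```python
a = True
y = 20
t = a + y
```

bool + int returns int (True is 1, so 1 + 20 = 21)

int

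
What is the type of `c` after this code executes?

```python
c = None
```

None has type NoneType

NoneType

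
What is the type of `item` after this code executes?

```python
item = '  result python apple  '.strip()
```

str.strip() returns str

str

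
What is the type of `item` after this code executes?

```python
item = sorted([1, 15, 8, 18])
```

sorted() always returns list

list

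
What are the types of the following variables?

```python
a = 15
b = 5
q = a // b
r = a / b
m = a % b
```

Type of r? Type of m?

int / int returns float; int % int returns int

float, int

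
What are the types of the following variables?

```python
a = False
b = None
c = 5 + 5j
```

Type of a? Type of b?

a is bool; b is NoneType

bool, NoneType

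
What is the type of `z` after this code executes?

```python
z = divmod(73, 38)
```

divmod() returns a tuple (quotient, remainder)

tuple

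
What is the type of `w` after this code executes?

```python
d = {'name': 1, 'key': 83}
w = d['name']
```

Accessing dict[str, int] with key 'name' returns int value 1

int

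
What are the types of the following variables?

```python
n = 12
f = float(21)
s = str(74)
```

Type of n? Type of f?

n is int; f is float

int, float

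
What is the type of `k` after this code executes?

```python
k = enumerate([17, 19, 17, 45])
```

enumerate() returns an enumerate iterator object

enumerate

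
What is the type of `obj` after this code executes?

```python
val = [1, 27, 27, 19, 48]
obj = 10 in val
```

'in' operator returns bool

bool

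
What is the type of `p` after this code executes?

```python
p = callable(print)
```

callable() returns bool

bool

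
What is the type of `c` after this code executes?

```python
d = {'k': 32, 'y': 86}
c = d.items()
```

dict.items() returns a dict_items view

dict_items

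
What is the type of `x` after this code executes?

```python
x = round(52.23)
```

round() with no ndigits arg returns int

int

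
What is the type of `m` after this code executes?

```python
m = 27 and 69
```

'and' returns the last value when all truthy (69, which is int)

int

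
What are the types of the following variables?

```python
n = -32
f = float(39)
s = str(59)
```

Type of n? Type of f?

n is int; f is float

int, float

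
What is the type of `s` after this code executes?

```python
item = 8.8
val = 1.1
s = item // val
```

float // float returns float (floor division preserves float type)

float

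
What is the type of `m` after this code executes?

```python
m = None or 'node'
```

'or' with None returns the other value ('node', str)

str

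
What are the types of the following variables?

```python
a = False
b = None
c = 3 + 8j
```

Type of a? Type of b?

a is bool; b is NoneType

bool, NoneType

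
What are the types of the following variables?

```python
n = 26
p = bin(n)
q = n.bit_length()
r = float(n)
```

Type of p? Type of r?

bin() returns str; float() returns float

str, float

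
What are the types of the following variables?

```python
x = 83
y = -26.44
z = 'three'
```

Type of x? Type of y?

x is int; y is float

int, float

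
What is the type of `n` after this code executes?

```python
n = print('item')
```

print() returns None

NoneType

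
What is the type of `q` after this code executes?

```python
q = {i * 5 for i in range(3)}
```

A set comprehension {expr for x in iterable} produces a set

set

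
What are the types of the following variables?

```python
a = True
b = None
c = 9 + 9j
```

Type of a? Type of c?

a is bool; c is complex

bool, complex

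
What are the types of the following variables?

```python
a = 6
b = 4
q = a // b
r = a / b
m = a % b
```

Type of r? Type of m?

int / int returns float; int % int returns int

float, int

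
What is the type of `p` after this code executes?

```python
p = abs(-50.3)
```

abs() of float returns float

float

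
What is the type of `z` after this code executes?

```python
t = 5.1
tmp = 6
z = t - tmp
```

float - int returns float (5.1 - 6 = -0.9)

float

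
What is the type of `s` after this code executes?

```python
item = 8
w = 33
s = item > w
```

Comparison operators return bool

bool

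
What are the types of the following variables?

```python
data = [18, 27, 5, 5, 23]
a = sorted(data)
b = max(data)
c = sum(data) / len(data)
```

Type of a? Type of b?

sorted() returns list; max of ints returns int

list, int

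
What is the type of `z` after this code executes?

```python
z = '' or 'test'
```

'or' returns first truthy value ('test', which is str)

str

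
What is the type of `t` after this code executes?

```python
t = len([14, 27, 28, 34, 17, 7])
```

len() always returns int

int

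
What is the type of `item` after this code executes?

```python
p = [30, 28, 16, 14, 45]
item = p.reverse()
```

list.reverse() returns None

NoneType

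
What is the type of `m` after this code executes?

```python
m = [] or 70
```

'or' returns first truthy value (70, which is int)

int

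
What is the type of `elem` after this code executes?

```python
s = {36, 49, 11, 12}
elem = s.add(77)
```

set.add() returns None (mutates in place)

NoneType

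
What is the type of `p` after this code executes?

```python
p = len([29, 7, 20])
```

len() always returns int

int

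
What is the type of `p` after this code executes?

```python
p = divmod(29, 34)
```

divmod() returns a tuple (quotient, remainder)

tuple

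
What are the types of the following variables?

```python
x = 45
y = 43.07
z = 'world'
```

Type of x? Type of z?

x is int; z is str

int, str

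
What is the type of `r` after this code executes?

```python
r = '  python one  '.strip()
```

str.strip() returns str

str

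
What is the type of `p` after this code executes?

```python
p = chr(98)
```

chr() returns str (single character)

str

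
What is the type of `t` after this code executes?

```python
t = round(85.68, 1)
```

round() with ndigits arg returns float

float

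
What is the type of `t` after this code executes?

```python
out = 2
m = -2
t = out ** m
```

int ** negative int returns float

float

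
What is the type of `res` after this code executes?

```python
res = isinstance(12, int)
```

isinstance() returns bool

bool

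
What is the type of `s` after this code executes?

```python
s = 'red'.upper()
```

str.upper() returns str

str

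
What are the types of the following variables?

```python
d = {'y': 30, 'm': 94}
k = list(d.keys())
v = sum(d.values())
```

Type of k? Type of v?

list(...) returns list; sum of int values returns int

list, int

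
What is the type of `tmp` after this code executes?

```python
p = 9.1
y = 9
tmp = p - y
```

float - int returns float (9.1 - 9 = 0.1)

float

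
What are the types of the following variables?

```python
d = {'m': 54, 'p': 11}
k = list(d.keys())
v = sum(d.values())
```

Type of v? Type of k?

sum of int values returns int; list(...) returns list

int, list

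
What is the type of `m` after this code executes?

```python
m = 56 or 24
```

'or' returns the first truthy value (56, which is int)

int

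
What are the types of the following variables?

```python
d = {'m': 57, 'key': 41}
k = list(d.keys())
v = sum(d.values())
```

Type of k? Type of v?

list(...) returns list; sum of int values returns int

list, int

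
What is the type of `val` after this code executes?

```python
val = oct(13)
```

oct() returns str representation

str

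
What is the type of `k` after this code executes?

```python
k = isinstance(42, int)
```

isinstance() returns bool

bool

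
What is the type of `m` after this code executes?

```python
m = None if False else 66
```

Ternary: condition is False, else branch (66) taken → int

int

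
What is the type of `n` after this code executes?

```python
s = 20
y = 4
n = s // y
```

int // int returns int (20 // 4 = 5)

int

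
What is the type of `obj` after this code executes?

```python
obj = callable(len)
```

callable() returns bool

bool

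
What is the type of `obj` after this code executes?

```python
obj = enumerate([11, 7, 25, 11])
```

enumerate() returns an enumerate iterator object

enumerate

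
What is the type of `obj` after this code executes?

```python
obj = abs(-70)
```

abs() of int returns int

int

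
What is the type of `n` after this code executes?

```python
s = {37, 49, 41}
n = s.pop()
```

Popping from a set of ints returns int

int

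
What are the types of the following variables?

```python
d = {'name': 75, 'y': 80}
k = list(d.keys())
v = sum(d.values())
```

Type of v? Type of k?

sum of int values returns int; list(...) returns list

int, list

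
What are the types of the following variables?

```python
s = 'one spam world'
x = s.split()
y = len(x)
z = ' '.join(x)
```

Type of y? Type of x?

len() returns int; str.split() returns list

int, list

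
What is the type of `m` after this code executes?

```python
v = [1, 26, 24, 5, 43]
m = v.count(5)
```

list.count() returns int

int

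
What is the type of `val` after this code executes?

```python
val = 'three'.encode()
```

str.encode() returns bytes

bytes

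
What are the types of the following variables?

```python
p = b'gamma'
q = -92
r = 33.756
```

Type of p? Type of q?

p is bytes; q is int

bytes, int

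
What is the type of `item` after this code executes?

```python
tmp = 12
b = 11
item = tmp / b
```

int / int always returns float in Python 3 (12 / 11 = 1.09091)

float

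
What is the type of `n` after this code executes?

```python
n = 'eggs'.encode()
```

str.encode() returns bytes

bytes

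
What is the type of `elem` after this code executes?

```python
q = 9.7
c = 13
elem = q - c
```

float - int returns float (9.7 - 13 = -3.3)

float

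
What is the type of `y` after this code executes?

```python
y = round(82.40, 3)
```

round() with ndigits arg returns float

float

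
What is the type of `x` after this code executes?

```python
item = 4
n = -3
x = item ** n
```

int ** negative int returns float

float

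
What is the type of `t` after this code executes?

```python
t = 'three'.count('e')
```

str.count() returns int

int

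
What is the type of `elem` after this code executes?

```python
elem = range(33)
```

range() returns a range object

range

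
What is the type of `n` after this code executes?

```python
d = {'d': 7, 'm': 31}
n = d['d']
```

Accessing dict[str, int] with key 'd' returns int value 7

int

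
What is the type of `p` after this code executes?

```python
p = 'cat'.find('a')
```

str.find() returns int (index, or -1)

int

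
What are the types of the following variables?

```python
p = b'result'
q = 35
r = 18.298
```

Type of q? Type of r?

q is int; r is float

int, float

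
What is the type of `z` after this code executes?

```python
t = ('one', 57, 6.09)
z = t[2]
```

Index 2 of tuple is 6.09 which is float

float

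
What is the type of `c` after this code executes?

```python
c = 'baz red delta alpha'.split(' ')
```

str.split() returns list

list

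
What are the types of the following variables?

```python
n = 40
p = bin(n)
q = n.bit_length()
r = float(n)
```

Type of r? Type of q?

float() returns float; int.bit_length() returns int

float, int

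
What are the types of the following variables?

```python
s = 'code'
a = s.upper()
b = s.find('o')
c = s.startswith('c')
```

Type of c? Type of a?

str.startswith() returns bool; str.upper() returns str

bool, str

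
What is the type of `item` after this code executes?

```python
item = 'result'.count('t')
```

str.count() returns int

int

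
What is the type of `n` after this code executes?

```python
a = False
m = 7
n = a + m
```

bool + int returns int (False is 0, so 0 + 7 = 7)

int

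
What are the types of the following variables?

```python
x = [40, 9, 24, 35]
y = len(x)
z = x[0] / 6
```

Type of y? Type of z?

len() returns int; int / int returns float

int, float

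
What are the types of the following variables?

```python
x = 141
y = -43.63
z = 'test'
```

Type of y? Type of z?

y is float; z is str

float, str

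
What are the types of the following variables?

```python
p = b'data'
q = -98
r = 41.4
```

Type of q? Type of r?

q is int; r is float

int, float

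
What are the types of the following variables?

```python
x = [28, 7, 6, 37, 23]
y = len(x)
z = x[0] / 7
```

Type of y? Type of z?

len() returns int; int / int returns float

int, float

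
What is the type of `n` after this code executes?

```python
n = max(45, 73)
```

max() of ints returns int

int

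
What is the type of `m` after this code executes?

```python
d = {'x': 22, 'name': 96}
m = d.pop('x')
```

dict.pop() returns the value (int)

int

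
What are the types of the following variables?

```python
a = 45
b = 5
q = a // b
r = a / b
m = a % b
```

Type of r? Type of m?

int / int returns float; int % int returns int

float, int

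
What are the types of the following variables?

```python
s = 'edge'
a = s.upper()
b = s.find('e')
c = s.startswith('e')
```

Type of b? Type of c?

str.find() returns int; str.startswith() returns bool

int, bool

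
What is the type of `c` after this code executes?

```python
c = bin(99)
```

bin() returns str representation

str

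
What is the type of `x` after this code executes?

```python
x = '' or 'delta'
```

'or' returns first truthy value ('delta', which is str)

str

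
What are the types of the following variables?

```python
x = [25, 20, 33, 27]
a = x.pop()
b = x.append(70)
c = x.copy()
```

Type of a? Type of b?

list.pop() returns the element (int); list.append() returns None

int, NoneType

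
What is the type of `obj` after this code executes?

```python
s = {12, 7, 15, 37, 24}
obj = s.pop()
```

Popping from a set of ints returns int

int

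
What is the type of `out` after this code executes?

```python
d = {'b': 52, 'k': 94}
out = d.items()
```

dict.items() returns a dict_items view

dict_items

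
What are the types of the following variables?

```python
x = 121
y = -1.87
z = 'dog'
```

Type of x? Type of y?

x is int; y is float

int, float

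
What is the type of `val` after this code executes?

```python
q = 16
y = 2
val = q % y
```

int % int returns int (16 % 2 = 0)

int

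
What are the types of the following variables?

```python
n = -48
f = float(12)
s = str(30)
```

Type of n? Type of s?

n is int; s is str

int, str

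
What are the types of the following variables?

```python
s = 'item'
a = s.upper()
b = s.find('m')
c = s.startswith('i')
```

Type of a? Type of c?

str.upper() returns str; str.startswith() returns bool

str, bool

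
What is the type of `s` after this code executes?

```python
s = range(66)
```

range() returns a range object

range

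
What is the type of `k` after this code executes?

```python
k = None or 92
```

'or' with None returns the other value (92, int)

int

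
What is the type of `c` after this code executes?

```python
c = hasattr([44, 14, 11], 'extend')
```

hasattr() returns bool

bool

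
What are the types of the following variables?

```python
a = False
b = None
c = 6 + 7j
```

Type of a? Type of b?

a is bool; b is NoneType

bool, NoneType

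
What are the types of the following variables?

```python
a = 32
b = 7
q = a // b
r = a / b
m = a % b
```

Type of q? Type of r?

int // int returns int; int / int returns float

int, float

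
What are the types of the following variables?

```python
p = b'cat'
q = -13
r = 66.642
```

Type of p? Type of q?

p is bytes; q is int

bytes, int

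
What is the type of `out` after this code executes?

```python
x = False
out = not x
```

'not' always returns bool

bool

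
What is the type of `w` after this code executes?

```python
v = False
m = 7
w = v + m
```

bool + int returns int (False is 0, so 0 + 7 = 7)

int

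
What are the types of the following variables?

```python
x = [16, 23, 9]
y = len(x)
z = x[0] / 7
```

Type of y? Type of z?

len() returns int; int / int returns float

int, float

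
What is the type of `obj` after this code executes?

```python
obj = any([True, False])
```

any() returns bool

bool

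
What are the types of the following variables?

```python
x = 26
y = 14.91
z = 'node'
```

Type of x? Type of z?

x is int; z is str

int, str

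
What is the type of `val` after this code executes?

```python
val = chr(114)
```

chr() returns str (single character)

str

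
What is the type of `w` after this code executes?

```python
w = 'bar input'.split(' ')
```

str.split() returns list

list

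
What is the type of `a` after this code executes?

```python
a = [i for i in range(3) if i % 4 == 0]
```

A list comprehension [...] produces a list

list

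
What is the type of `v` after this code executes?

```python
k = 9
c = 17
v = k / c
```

int / int always returns float in Python 3 (9 / 17 = 0.529412)

float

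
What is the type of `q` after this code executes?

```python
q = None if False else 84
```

Ternary: condition is False, else branch (84) taken → int

int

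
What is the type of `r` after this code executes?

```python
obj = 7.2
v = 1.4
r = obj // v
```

float // float returns float (floor division preserves float type)

float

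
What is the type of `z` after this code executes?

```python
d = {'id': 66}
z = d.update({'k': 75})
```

dict.update() returns None

NoneType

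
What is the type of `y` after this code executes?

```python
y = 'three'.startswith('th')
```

str.startswith() returns bool

bool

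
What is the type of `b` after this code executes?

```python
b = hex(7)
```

hex() returns str representation

str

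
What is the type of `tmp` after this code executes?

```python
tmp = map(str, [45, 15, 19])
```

map() returns a map iterator object

map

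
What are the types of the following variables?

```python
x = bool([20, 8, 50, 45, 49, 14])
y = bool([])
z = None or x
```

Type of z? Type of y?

None or <bool> returns the bool; bool() returns bool

bool, bool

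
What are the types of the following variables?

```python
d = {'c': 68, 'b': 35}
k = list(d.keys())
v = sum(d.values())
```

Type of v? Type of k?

sum of int values returns int; list(...) returns list

int, list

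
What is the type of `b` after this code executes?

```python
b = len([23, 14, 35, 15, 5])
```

len() always returns int

int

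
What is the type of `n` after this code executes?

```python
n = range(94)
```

range() returns a range object

range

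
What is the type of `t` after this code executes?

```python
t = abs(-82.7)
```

abs() of float returns float

float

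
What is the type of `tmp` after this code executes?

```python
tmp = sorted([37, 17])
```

sorted() always returns list

list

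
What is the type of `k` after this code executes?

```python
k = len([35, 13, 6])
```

len() always returns int

int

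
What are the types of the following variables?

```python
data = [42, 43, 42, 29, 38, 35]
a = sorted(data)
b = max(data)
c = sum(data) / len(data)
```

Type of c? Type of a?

int / int returns float; sorted() returns list

float, list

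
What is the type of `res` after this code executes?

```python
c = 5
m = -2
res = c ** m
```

int ** negative int returns float

float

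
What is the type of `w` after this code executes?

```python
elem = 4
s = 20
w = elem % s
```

int % int returns int (4 % 20 = 4)

int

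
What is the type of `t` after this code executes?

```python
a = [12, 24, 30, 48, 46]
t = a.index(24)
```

list.index() returns int

int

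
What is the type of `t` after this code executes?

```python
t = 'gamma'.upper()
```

str.upper() returns str

str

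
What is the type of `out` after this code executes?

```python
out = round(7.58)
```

round() with no ndigits arg returns int

int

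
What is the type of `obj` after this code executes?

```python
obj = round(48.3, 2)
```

round() with ndigits arg returns float

float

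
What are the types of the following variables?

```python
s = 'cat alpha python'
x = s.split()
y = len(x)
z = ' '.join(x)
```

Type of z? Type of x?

str.join() returns str; str.split() returns list

str, list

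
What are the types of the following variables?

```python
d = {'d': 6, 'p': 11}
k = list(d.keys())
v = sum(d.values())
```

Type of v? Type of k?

sum of int values returns int; list(...) returns list

int, list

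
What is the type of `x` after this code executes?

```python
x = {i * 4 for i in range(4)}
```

A set comprehension {expr for x in iterable} produces a set

set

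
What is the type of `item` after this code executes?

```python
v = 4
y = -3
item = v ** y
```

int ** negative int returns float

float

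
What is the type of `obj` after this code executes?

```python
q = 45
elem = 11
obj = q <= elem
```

Comparison operators return bool

bool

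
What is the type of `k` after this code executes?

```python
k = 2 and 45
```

'and' returns the last value when all truthy (45, which is int)

int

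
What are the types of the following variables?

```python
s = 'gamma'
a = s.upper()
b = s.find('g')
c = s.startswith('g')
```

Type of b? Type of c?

str.find() returns int; str.startswith() returns bool

int, bool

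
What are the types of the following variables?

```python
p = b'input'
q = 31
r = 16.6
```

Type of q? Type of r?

q is int; r is float

int, float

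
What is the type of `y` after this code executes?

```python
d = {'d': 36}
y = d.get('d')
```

dict.get() returns the value (int) when key is found

int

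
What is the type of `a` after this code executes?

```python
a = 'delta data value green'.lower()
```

str.lower() returns str

str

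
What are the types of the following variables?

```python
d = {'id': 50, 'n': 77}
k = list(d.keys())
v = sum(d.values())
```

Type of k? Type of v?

list(...) returns list; sum of int values returns int

list, int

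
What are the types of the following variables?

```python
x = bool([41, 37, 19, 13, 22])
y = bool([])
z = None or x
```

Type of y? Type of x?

bool() returns bool; bool() returns bool

bool, bool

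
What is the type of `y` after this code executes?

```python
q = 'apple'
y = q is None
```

'is' comparison returns bool

bool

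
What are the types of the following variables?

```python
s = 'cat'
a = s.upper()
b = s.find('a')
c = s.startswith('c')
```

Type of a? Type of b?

str.upper() returns str; str.find() returns int

str, int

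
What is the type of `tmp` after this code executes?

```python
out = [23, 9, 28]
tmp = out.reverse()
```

list.reverse() returns None

NoneType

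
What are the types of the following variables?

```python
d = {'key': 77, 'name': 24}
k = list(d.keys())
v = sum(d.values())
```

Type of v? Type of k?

sum of int values returns int; list(...) returns list

int, list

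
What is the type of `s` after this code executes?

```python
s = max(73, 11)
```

max() of ints returns int

int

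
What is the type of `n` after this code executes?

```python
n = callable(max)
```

callable() returns bool

bool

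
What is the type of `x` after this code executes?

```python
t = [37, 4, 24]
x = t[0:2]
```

Slicing a list always returns a list

list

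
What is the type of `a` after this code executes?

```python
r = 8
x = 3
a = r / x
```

int / int always returns float in Python 3 (8 / 3 = 2.66667)

float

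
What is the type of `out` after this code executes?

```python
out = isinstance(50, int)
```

isinstance() returns bool

bool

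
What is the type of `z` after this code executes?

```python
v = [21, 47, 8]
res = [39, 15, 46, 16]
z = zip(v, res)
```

zip() returns a zip iterator object

zip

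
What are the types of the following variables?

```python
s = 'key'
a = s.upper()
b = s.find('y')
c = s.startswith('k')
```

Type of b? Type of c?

str.find() returns int; str.startswith() returns bool

int, bool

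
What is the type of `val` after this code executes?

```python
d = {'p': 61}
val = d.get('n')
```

dict.get() returns None when key 'n' is not found and no default given

NoneType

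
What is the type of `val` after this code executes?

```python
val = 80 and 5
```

'and' returns the last value when all truthy (5, which is int)

int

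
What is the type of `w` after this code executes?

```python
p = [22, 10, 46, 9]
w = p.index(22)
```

list.index() returns int

int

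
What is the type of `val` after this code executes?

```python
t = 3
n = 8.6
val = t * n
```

int * float returns float (3 * 8.6 = 25.8)

float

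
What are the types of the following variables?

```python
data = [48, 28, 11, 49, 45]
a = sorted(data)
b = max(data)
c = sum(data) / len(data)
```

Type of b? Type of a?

max of ints returns int; sorted() returns list

int, list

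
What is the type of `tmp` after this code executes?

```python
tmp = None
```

None has type NoneType

NoneType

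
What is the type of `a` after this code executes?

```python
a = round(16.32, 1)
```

round() with ndigits arg returns float

float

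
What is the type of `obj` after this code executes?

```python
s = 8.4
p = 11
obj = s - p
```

float - int returns float (8.4 - 11 = -2.6)

float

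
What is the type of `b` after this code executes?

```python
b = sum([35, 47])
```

sum() of ints returns int

int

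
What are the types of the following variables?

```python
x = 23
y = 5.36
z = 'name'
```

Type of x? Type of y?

x is int; y is float

int, float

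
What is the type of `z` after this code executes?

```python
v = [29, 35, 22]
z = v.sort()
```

list.sort() returns None (sorts in place)

NoneType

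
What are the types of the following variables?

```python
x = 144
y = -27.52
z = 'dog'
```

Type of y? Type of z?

y is float; z is str

float, str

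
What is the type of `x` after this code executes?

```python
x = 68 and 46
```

'and' returns the last value when all truthy (46, which is int)

int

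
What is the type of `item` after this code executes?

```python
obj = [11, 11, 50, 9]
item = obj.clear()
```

list.clear() returns None

NoneType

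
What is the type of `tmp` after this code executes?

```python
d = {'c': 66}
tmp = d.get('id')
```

dict.get() returns None when key 'id' is not found and no default given

NoneType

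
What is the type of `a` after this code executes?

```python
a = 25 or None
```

'or' returns first truthy value (25, int)

int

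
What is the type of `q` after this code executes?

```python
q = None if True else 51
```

Ternary: condition is True, if branch (None) taken → NoneType

NoneType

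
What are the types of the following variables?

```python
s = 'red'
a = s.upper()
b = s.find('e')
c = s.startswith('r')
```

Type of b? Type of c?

str.find() returns int; str.startswith() returns bool

int, bool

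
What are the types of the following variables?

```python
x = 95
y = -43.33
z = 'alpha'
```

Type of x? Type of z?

x is int; z is str

int, str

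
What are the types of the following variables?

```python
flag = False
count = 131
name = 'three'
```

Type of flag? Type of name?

flag is bool; name is str

bool, str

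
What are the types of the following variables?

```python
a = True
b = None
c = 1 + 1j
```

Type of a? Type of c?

a is bool; c is complex

bool, complex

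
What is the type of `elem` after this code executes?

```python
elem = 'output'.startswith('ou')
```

str.startswith() returns bool

bool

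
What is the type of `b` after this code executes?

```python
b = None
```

None has type NoneType

NoneType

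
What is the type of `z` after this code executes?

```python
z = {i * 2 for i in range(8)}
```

A set comprehension {expr for x in iterable} produces a set

set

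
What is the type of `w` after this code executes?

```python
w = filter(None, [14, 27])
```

filter() returns a filter iterator object

filter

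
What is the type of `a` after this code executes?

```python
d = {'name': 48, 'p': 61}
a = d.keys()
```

.keys() returns a dict_keys view object

dict_keys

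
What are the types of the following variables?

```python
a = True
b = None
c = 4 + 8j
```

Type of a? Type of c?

a is bool; c is complex

bool, complex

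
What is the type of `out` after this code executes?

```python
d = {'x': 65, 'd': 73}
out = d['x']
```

Accessing dict[str, int] with key 'x' returns int value 65

int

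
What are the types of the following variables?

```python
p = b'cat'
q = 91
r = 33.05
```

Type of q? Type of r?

q is int; r is float

int, float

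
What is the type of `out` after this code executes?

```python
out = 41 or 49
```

'or' returns the first truthy value (41, which is int)

int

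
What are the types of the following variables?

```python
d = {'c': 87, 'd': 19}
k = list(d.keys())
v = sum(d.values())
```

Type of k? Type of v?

list(...) returns list; sum of int values returns int

list, int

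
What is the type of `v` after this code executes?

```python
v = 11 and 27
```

'and' returns the last value when all truthy (27, which is int)

int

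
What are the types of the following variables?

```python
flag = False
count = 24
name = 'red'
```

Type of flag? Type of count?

flag is bool; count is int

bool, int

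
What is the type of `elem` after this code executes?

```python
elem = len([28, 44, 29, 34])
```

len() always returns int

int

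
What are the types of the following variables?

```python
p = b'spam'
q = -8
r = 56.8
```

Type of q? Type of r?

q is int; r is float

int, float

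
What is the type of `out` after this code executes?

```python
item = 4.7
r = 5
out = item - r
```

float - int returns float (4.7 - 5 = -0.3)

float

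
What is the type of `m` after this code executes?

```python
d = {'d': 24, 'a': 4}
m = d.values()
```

.values() returns a dict_values view object

dict_values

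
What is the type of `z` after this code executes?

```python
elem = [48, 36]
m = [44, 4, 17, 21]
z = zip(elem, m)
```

zip() returns a zip iterator object

zip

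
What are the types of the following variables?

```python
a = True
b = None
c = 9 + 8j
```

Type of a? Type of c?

a is bool; c is complex

bool, complex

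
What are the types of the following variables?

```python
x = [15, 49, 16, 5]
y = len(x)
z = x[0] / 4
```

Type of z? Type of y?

int / int returns float; len() returns int

float, int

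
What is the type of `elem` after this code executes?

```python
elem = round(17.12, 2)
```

round() with ndigits arg returns float

float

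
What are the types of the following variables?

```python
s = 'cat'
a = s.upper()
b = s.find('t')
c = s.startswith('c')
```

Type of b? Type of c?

str.find() returns int; str.startswith() returns bool

int, bool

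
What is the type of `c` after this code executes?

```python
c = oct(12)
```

oct() returns str representation

str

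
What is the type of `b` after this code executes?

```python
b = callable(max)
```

callable() returns bool

bool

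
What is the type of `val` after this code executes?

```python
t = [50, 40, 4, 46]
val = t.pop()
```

list.pop() returns the popped element (int here)

int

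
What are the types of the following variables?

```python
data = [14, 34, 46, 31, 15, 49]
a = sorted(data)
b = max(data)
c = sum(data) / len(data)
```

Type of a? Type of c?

sorted() returns list; int / int returns float

list, float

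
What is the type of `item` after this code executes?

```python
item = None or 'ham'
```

'or' with None returns the other value ('ham', str)

str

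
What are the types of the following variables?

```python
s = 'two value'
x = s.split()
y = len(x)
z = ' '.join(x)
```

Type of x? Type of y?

str.split() returns list; len() returns int

list, int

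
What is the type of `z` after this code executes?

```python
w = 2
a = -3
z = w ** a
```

int ** negative int returns float

float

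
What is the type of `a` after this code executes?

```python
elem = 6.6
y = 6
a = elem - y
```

float - int returns float (6.6 - 6 = 0.6)

float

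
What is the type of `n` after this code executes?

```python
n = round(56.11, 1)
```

round() with ndigits arg returns float

float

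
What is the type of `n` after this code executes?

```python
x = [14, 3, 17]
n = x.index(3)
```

list.index() returns int

int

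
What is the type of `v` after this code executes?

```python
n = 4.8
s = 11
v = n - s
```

float - int returns float (4.8 - 11 = -6.2)

float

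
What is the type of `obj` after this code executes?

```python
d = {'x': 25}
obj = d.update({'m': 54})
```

dict.update() returns None

NoneType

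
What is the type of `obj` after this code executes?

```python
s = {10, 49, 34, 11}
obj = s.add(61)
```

set.add() returns None (mutates in place)

NoneType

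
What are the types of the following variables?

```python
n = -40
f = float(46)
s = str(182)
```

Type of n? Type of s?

n is int; s is str

int, str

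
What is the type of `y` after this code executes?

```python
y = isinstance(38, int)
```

isinstance() returns bool

bool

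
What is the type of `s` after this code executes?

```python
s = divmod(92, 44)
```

divmod() returns a tuple (quotient, remainder)

tuple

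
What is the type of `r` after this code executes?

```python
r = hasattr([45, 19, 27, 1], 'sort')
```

hasattr() returns bool

bool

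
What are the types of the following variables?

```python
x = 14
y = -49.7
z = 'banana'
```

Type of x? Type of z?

x is int; z is str

int, str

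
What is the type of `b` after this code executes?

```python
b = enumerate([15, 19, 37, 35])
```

enumerate() returns an enumerate iterator object

enumerate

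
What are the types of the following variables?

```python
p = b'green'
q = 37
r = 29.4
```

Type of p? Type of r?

p is bytes; r is float

bytes, float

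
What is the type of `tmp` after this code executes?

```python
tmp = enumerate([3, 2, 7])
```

enumerate() returns an enumerate iterator object

enumerate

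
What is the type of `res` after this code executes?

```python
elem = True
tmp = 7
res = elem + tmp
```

bool + int returns int (True is 1, so 1 + 7 = 8)

int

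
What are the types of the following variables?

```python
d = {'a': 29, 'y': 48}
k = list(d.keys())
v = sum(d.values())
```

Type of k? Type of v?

list(...) returns list; sum of int values returns int

list, int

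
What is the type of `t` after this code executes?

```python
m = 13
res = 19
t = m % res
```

int % int returns int (13 % 19 = 13)

int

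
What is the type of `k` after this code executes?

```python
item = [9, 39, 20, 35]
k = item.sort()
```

list.sort() returns None (sorts in place)

NoneType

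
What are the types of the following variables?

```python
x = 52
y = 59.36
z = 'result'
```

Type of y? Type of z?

y is float; z is str

float, str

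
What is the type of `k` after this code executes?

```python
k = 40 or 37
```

'or' returns the first truthy value (40, which is int)

int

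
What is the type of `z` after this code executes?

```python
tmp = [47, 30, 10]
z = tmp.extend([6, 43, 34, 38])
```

list.extend() returns None

NoneType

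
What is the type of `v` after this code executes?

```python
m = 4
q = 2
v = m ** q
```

int ** positive int returns int (4 ** 2 = 16)

int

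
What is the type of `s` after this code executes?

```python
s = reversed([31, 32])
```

reversed() on a list returns a list_reverseiterator

list_reverseiterator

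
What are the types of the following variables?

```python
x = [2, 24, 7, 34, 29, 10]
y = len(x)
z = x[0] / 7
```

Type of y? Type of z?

len() returns int; int / int returns float

int, float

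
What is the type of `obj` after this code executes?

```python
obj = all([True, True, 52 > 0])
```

all() returns bool

bool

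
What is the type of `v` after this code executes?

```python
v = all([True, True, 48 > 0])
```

all() returns bool

bool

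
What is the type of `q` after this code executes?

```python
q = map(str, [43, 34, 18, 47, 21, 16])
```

map() returns a map iterator object

map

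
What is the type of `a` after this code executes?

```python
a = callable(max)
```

callable() returns bool

bool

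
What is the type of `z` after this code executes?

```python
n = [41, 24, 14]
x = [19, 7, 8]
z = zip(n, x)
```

zip() returns a zip iterator object

zip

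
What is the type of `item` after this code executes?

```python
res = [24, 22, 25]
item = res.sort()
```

list.sort() returns None (sorts in place)

NoneType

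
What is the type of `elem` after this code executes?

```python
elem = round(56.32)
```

round() with no ndigits arg returns int

int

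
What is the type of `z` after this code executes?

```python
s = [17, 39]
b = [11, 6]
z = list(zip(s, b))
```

list(zip(...)) returns a list of tuples

list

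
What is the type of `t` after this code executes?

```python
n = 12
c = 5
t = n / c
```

int / int always returns float in Python 3 (12 / 5 = 2.4)

float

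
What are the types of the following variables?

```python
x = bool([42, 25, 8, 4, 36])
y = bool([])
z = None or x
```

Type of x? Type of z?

bool() returns bool; None or <bool> returns the bool

bool, bool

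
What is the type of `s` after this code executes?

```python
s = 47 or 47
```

'or' returns the first truthy value (47, which is int)

int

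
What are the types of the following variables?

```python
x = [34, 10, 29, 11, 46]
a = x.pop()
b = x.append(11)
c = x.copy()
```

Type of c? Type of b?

list.copy() returns list; list.append() returns None

list, NoneType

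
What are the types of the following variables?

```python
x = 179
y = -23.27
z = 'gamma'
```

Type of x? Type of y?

x is int; y is float

int, float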